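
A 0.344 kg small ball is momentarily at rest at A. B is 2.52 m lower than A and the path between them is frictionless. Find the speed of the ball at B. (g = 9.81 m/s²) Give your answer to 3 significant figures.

Equating total energy at the two states: mgh = ½mv²
The mass cancels from both sides.
v = √(2gh) = √(2 × 9.81 × 2.52) = √49.442 = 7.032 m/s

v = 7.03 m/s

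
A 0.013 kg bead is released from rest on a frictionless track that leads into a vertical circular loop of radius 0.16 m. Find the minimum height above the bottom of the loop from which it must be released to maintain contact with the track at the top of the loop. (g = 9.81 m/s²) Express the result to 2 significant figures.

h = 0.40 m

At the top, for minimum speed gravity alone supplies the centripetal force: mg = mv_top²/r ⇒ v_top² = gr = 1.570 m²/s²
Energy conservation from release height h to the top (height 2r): mgh = ½mv_top² + mg(2r)
h = v_top²/(2g) + 2r = r/2 + 2r = 5r/2 = 0.4000 m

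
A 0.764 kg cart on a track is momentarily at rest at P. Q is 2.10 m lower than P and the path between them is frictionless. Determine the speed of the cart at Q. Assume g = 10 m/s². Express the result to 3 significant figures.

Equating total energy at the two states: mgh = ½mv²
v = √(2gh) = √(2 × 10 × 2.10) = √42.000 = 6.481 m/s

v = 6.48 m/s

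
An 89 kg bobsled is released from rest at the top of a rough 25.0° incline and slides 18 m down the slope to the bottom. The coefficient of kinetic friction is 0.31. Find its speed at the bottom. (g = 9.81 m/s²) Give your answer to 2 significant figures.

Taking the bottom as reference, mgh = ½mv² + μ_k N L with h = L sinθ, N = mg cosθ:
mgh = mgL sinθ = (89)(9.81)(18)sin25.0° = 6641.7 J
W_f = μ_k mg cosθ · L = (0.31)(89)(9.81)cos25.0°·18 = 4415 J
½mv² = 6641.7 − 4415 = 2226.3 J
v = √(2 × 2226.3/89) = 7.073 m/s

v = 7.1 m/s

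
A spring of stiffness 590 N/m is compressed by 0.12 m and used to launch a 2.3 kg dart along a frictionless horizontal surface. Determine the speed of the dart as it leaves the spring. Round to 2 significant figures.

Conservation of energy: ½kx² = ½mv²
v = x√(k/m) = 0.12 × √(590/2.3) = 1.922 m/s

v = 1.9 m/s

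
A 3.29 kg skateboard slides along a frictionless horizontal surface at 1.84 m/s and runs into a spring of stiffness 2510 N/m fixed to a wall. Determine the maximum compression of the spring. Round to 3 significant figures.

x = 0.0666 m

Conservation of energy between contact and max compression: ½mv² = ½kx²
x = v√(m/k) = 1.84 × √(3.29/2510) = 0.06662 m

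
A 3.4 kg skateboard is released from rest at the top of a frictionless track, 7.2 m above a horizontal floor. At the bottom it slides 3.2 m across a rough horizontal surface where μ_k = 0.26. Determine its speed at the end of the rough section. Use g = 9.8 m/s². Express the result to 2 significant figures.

v = 11 m/s

Energy at the top = energy at the end + work done against friction:
mgh = ½mv² + μ_k m g d
W_f = μ_k mg d = (0.26)(3.4)(9.8)(3.2) = 27.72 J
½mv² = mgh − W_f = 239.90 − 27.72 = 212.18 J
v = √(2 × 212.18/3.4) = 11.17 m/s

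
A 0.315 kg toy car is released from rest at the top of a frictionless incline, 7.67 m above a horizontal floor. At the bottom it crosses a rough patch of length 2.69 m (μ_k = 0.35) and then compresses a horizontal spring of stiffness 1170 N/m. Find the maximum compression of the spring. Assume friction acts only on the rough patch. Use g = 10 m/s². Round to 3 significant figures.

Initial energy: E₁ = mgh = (0.315)(10)(7.67) = 24.160 J
Friction removes W_f = μ_k mg d = (0.35)(0.315)(10)(2.69) = 2.966 J
Energy reaching the spring: E = 24.160 − 2.966 = 21.195 J
At max compression ½kx² = E ⇒ x = √(2E/k) = √(2 × 21.195/1170) = 0.1903 m

x = 0.190 m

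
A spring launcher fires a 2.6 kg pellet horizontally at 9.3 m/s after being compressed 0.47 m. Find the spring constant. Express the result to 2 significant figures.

½kx² = ½mv²
k = mv²/x² = (2.6)(9.3)²/(0.47)² = 1018 N/m

k = 1000 N/m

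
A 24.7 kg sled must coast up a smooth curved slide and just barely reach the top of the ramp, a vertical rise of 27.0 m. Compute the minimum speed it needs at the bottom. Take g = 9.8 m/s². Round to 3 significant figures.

v = 23.0 m/s

At the top it is momentarily at rest, so all KE converts to PE: ½mv² = mgh
v = √(2gh) = √(2 × 9.8 × 27.0) = 23.00 m/s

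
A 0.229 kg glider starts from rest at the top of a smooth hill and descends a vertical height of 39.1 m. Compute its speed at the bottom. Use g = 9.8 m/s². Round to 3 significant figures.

Mechanical energy is conserved (no friction): mgh = ½mv²
v = √(2gh) = √(2 × 9.8 × 39.1) = √766.36 = 27.68 m/s

v = 27.7 m/s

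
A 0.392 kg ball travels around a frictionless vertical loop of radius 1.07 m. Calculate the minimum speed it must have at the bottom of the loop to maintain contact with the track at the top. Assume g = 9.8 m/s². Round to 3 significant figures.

v = 7.24 m/s

At the top: mg = mv_top²/r ⇒ v_top² = gr = 10.49 m²/s²
Energy from bottom to top (height 2r): ½mv_bot² = ½mv_top² + mg(2r)
v_bot² = gr + 4gr = 5gr = 52.43
v_bot = √(5gr) = 7.241 m/s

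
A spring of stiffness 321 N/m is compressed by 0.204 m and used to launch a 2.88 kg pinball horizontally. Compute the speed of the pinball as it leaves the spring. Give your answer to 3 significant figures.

v = 2.15 m/s

The pinball leaves the spring when the spring is at natural length, so ½kx² = ½mv²
v = x√(k/m) = 0.204 × √(321/2.88) = 2.154 m/s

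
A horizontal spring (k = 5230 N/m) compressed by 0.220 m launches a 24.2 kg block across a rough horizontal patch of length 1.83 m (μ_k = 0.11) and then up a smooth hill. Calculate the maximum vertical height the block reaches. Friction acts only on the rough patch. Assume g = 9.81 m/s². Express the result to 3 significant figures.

Spring energy: E₀ = ½kx² = ½(5230)(0.220)² = 126.57 J
Friction: W_f = μ_k mg d = (0.11)(24.2)(9.81)(1.83) = 47.79 J
Energy at base of ramp: E = 126.57 − 47.79 = 78.777 J
At max height all remaining energy is PE: mgh = E ⇒ h = E/(mg) = 78.777/(24.2 × 9.81) = 0.3318 m

h = 0.332 m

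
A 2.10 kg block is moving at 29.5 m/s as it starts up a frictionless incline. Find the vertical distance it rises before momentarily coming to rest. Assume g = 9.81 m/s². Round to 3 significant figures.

Setting KE at the bottom equal to PE gained: ½mv² = mgh
h = v²/(2g) = 29.5²/(2 × 9.81) = 44.36 m

h = 44.4 m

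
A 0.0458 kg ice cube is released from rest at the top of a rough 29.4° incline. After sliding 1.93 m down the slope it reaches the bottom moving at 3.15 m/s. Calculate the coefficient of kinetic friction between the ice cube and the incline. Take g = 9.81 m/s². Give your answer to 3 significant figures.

μ_k = 0.263

Energy balance down the incline: mg L sinθ − ½mv² = μ_k (mg cosθ) L
mgL sinθ = 0.42568 J; ½mv² = 0.22723 J
W_f = 0.42568 − 0.22723 = 0.1985 J
μ_k = W_f/(mg cosθ · L) = 0.1985/(0.3914 × 1.93) = 0.2627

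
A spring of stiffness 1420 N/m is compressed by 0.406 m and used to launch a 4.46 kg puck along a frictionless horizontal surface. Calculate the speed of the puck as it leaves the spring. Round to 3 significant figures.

v = 7.24 m/s

Spring PE converts entirely to kinetic energy: ½kx² = ½mv²
v = x√(k/m) = 0.406 × √(1420/4.46) = 7.244 m/s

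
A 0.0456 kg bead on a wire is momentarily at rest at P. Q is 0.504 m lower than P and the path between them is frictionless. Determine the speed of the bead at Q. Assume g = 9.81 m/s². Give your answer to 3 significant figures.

Equating total energy at the two states: mgh = ½mv²
The mass cancels from both sides.
v = √(2gh) = √(2 × 9.81 × 0.504) = √9.8885 = 3.145 m/s

v = 3.14 m/s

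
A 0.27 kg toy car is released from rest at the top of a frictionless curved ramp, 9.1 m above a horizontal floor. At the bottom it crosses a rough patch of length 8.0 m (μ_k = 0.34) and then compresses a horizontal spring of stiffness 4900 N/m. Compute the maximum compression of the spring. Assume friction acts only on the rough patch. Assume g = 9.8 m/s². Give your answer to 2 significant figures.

Initial energy: E₁ = mgh = (0.27)(9.8)(9.1) = 24.079 J
Friction removes W_f = μ_k mg d = (0.34)(0.27)(9.8)(8.0) = 7.197 J
Energy reaching the spring: E = 24.079 − 7.197 = 16.881 J
At max compression ½kx² = E ⇒ x = √(2E/k) = √(2 × 16.881/4900) = 0.08301 m

x = 0.083 m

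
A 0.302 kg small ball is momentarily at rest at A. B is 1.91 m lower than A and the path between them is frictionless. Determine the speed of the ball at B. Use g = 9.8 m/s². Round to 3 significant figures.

v = 6.12 m/s

Energy conservation between the two points: mgh = ½mv²
v = √(2gh) = √(2 × 9.8 × 1.91) = √37.436 = 6.118 m/s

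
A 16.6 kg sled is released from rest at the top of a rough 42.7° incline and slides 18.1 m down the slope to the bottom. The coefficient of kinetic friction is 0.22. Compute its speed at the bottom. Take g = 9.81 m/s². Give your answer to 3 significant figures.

v = 13.5 m/s

Work–energy: mg(L sinθ) − μ_k(mg cosθ)L = ½mv²
mgh = mgL sinθ = (16.6)(9.81)(18.1)sin42.7° = 1998.9 J
W_f = μ_k mg cosθ · L = (0.22)(16.6)(9.81)cos42.7°·18.1 = 476.6 J
½mv² = 1998.9 − 476.6 = 1522.3 J
v = √(2 × 1522.3/16.6) = 13.54 m/s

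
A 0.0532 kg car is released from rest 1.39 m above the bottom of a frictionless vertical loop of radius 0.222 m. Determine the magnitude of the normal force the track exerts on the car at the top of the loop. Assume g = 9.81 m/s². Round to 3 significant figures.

Energy from release to top (height 2r): mgh = ½mv_top² + mg(2r)
v_top² = 2g(h − 2r) = 2(9.81)(1.39 − 0.4440) = 18.561 m²/s²
At the top, both N and weight point toward the centre: N + mg = mv_top²/r
N = m(v_top²/r − g) = 0.0532(18.561/0.222 − 9.81) = 3.926 N

N = 3.93 N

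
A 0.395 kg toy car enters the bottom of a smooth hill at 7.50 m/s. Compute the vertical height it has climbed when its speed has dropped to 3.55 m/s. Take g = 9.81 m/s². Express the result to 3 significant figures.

h = 2.22 m

Conservation of energy: ½mv₁² = ½mv₂² + mgh
h = (v₁² − v₂²)/(2g) = (7.50² − 3.55²)/(2 × 9.81) = 2.225 m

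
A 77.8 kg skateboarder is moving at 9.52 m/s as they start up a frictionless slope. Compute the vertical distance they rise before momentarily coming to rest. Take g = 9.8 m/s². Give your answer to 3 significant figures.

h = 4.62 m

By energy conservation, ½mv² = mgh
h = v²/(2g) = 9.52²/(2 × 9.8) = 4.624 m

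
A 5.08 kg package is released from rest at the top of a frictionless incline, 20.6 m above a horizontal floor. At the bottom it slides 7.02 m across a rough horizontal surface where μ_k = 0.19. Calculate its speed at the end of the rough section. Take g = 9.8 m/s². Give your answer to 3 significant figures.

v = 19.4 m/s

Applying the work–energy principle:
mgh = ½mv² + μ_k m g d
W_f = μ_k mg d = (0.19)(5.08)(9.8)(7.02) = 66.40 J
½mv² = mgh − W_f = 1025.6 − 66.40 = 959.15 J
v = √(2 × 959.15/5.08) = 19.43 m/s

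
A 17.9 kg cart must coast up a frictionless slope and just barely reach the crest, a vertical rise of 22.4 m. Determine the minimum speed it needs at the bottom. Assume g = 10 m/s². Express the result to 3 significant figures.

v = 21.2 m/s

At the top it is momentarily at rest, so all KE converts to PE: ½mv² = mgh
v = √(2gh) = √(2 × 10 × 22.4) = 21.17 m/s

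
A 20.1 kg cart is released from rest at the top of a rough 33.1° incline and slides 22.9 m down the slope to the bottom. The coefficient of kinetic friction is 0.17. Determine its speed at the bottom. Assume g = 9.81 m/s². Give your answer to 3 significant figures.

Taking the bottom as reference, mgh = ½mv² + μ_k N L with h = L sinθ, N = mg cosθ:
mgh = mgL sinθ = (20.1)(9.81)(22.9)sin33.1° = 2465.9 J
W_f = μ_k mg cosθ · L = (0.17)(20.1)(9.81)cos33.1°·22.9 = 643.1 J
½mv² = 2465.9 − 643.1 = 1822.8 J
v = √(2 × 1822.8/20.1) = 13.47 m/s

v = 13.5 m/s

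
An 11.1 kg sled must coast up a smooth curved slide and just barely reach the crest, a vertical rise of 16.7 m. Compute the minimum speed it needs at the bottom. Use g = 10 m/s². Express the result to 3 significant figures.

v = 18.3 m/s

At the top it is momentarily at rest, so all KE converts to PE: ½mv² = mgh
v = √(2gh) = √(2 × 10 × 16.7) = 18.28 m/s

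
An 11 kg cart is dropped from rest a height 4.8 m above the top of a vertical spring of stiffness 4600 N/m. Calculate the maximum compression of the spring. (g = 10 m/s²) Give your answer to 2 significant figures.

x = 0.50 m

Take the reference level at the top of the uncompressed spring. At max compression the cart has fallen H + x and is momentarily at rest:
mg(H + x) = ½kx²
½(4600)x² − (11)(10)x − (11)(10)(4.8) = 0
2300x² − 110.0x − 528.0 = 0
x = [110.0 + √(12100 + 4.8576e+06)]/(2 × 2300) = 0.5036 m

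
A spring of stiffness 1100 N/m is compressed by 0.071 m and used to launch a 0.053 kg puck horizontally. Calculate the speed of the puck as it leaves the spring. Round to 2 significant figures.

v = 10 m/s

Conservation of energy: ½kx² = ½mv²
v = x√(k/m) = 0.071 × √(1100/0.053) = 10.23 m/s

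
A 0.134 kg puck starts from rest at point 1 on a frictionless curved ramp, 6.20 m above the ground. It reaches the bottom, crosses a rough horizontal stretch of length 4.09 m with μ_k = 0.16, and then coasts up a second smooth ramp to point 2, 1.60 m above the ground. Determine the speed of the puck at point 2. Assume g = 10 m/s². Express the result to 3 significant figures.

v = 8.88 m/s

Energy at 1: mgh₁ = (0.134)(10)(6.20) = 8.3080 J
Friction loss: W_f = μ_k mg d = 0.8769 J
At 2: ½mv² + mgh₂ = mgh₁ − W_f
½mv² = 8.3080 − 0.8769 − 2.1440 = 5.2871 J
v = √(2 × 5.2871/0.134) = 8.883 m/s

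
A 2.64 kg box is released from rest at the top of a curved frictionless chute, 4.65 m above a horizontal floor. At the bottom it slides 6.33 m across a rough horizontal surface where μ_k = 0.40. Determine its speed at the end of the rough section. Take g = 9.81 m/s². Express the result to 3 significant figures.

v = 6.45 m/s

Applying the work–energy principle:
mgh = ½mv² + μ_k m g d
W_f = μ_k mg d = (0.40)(2.64)(9.81)(6.33) = 65.57 J
½mv² = mgh − W_f = 120.43 − 65.57 = 54.853 J
v = √(2 × 54.853/2.64) = 6.446 m/s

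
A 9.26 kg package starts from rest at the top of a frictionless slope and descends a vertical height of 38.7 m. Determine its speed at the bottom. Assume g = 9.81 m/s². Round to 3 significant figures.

v = 27.6 m/s

Mechanical energy is conserved (no friction): mgh = ½mv²
v = √(2gh) = √(2 × 9.81 × 38.7) = √759.29 = 27.56 m/s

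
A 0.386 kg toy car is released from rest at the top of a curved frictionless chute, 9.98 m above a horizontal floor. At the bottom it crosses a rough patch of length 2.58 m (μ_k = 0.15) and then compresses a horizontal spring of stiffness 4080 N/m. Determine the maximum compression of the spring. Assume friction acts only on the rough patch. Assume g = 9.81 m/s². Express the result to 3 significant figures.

Initial energy: E₁ = mgh = (0.386)(9.81)(9.98) = 37.791 J
Friction removes W_f = μ_k mg d = (0.15)(0.386)(9.81)(2.58) = 1.465 J
Energy reaching the spring: E = 37.791 − 1.465 = 36.325 J
At max compression ½kx² = E ⇒ x = √(2E/k) = √(2 × 36.325/4080) = 0.1334 m

x = 0.133 m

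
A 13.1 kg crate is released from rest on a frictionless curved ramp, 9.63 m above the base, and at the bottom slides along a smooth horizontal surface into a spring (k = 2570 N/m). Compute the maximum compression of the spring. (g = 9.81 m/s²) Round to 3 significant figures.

x = 0.981 m

At max compression the crate is momentarily at rest: mgh = ½kx²
x = √(2mgh/k) = √(2 × 13.1 × 9.81 × 9.63 / 2570) = 0.9814 m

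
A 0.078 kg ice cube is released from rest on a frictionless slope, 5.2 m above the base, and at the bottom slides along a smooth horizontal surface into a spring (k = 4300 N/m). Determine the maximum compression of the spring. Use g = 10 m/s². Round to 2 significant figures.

x = 0.043 m

At max compression the cube is momentarily at rest: mgh = ½kx²
x = √(2mgh/k) = √(2 × 0.078 × 10 × 5.2 / 4300) = 0.04343 m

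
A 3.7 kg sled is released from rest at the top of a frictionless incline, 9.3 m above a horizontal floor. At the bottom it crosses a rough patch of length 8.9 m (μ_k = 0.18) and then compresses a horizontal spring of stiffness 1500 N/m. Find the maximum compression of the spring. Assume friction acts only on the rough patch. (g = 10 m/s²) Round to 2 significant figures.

Initial energy: E₁ = mgh = (3.7)(10)(9.3) = 344.10 J
Friction removes W_f = μ_k mg d = (0.18)(3.7)(10)(8.9) = 59.27 J
Energy reaching the spring: E = 344.10 − 59.27 = 284.83 J
At max compression ½kx² = E ⇒ x = √(2E/k) = √(2 × 284.83/1500) = 0.6163 m

x = 0.62 m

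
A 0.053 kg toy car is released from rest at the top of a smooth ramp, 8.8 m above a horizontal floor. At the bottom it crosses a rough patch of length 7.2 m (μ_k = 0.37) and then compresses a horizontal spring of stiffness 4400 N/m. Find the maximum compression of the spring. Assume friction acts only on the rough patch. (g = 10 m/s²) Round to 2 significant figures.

Initial energy: E₁ = mgh = (0.053)(10)(8.8) = 4.6640 J
Friction removes W_f = μ_k mg d = (0.37)(0.053)(10)(7.2) = 1.412 J
Energy reaching the spring: E = 4.6640 − 1.412 = 3.2521 J
At max compression ½kx² = E ⇒ x = √(2E/k) = √(2 × 3.2521/4400) = 0.03845 m

x = 0.038 m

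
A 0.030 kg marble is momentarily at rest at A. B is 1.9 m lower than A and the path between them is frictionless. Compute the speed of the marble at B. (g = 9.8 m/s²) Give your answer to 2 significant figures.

v = 6.1 m/s

Equating total energy at the two states: mgh = ½mv²
The mass cancels from both sides.
v = √(2gh) = √(2 × 9.8 × 1.9) = √37.240 = 6.102 m/s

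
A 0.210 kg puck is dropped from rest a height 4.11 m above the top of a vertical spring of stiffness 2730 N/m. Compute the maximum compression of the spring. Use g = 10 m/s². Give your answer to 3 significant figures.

x = 0.0803 m

Measuring PE from the top of the relaxed spring, at max compression the puck has dropped H + x with zero KE, so:
mg(H + x) = ½kx²
½(2730)x² − (0.210)(10)x − (0.210)(10)(4.11) = 0
1365x² − 2.100x − 8.631 = 0
x = [2.100 + √(4.410 + 47125)]/(2 × 1365) = 0.08029 m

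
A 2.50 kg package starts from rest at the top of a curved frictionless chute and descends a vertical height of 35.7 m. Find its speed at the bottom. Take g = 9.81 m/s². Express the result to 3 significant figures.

v = 26.5 m/s

Mechanical energy is conserved (no friction): mgh = ½mv²
v = √(2gh) = √(2 × 9.81 × 35.7) = √700.43 = 26.47 m/s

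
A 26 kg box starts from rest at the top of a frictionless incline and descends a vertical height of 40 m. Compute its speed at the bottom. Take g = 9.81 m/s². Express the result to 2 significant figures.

Mechanical energy is conserved (no friction): mgh = ½mv²
The mass cancels from both sides.
v = √(2gh) = √(2 × 9.81 × 40) = √784.80 = 28.01 m/s

v = 28 m/s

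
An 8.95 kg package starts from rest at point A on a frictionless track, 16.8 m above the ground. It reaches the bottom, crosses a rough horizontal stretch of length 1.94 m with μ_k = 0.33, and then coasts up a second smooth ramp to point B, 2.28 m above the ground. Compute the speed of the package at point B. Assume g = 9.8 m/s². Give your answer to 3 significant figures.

v = 16.5 m/s

Energy at A: mgh₁ = (8.95)(9.8)(16.8) = 1473.5 J
Friction loss: W_f = μ_k mg d = 56.15 J
At B: ½mv² + mgh₂ = mgh₁ − W_f
½mv² = 1473.5 − 56.15 − 199.98 = 1217.4 J
v = √(2 × 1217.4/8.95) = 16.49 m/s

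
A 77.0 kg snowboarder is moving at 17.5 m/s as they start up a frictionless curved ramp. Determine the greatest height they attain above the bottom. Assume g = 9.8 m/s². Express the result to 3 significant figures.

Setting KE at the bottom equal to PE gained: ½mv² = mgh
h = v²/(2g) = 17.5²/(2 × 9.8) = 15.62 m

h = 15.6 m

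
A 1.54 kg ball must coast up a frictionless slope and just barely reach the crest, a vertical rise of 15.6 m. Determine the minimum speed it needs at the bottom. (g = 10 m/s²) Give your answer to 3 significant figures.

v = 17.7 m/s

At the top it is momentarily at rest, so all KE converts to PE: ½mv² = mgh
v = √(2gh) = √(2 × 10 × 15.6) = 17.66 m/s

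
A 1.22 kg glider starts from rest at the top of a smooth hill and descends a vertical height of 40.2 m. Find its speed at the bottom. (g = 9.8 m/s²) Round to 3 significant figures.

v = 28.1 m/s

By conservation of mechanical energy, mgh = ½mv²
v = √(2gh) = √(2 × 9.8 × 40.2) = √787.92 = 28.07 m/s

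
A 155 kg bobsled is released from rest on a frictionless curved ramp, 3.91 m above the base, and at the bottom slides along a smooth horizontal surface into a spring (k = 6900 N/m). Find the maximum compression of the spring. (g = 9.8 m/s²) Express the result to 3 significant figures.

x = 1.31 m

At max compression the bobsled is momentarily at rest: mgh = ½kx²
x = √(2mgh/k) = √(2 × 155 × 9.8 × 3.91 / 6900) = 1.312 m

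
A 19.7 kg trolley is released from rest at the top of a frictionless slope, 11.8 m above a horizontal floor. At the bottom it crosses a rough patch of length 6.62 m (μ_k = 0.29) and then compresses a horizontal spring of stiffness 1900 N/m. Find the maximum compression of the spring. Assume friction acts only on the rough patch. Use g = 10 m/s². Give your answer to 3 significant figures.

x = 1.43 m

Initial energy: E₁ = mgh = (19.7)(10)(11.8) = 2324.6 J
Friction removes W_f = μ_k mg d = (0.29)(19.7)(10)(6.62) = 378.2 J
Energy reaching the spring: E = 2324.6 − 378.2 = 1946.4 J
At max compression ½kx² = E ⇒ x = √(2E/k) = √(2 × 1946.4/1900) = 1.431 m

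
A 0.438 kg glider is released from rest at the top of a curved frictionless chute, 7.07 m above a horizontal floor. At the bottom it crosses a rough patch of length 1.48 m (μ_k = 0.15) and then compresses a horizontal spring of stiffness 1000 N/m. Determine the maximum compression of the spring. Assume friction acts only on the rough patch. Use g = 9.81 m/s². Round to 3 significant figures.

Initial energy: E₁ = mgh = (0.438)(9.81)(7.07) = 30.378 J
Friction removes W_f = μ_k mg d = (0.15)(0.438)(9.81)(1.48) = 0.9539 J
Energy reaching the spring: E = 30.378 − 0.9539 = 29.424 J
At max compression ½kx² = E ⇒ x = √(2E/k) = √(2 × 29.424/1000) = 0.2426 m

x = 0.243 m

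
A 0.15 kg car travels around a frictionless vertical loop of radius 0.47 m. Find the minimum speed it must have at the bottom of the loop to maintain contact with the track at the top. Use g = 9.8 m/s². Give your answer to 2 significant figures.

At the top: mg = mv_top²/r ⇒ v_top² = gr = 4.606 m²/s²
Energy from bottom to top (height 2r): ½mv_bot² = ½mv_top² + mg(2r)
v_bot² = gr + 4gr = 5gr = 23.03
v_bot = √(5gr) = 4.799 m/s

v = 4.8 m/s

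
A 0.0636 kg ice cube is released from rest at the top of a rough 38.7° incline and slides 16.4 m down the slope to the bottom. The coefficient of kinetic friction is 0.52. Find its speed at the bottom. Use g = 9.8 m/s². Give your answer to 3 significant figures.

v = 8.40 m/s

Taking the bottom as reference, mgh = ½mv² + μ_k N L with h = L sinθ, N = mg cosθ:
mgh = mgL sinθ = (0.0636)(9.8)(16.4)sin38.7° = 6.3911 J
W_f = μ_k mg cosθ · L = (0.52)(0.0636)(9.8)cos38.7°·16.4 = 4.148 J
½mv² = 6.3911 − 4.148 = 2.2429 J
v = √(2 × 2.2429/0.0636) = 8.398 m/s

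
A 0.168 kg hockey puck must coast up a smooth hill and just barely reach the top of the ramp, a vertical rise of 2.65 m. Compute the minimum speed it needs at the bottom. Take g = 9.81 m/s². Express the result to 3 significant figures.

v = 7.21 m/s

At the top it is momentarily at rest, so all KE converts to PE: ½mv² = mgh
v = √(2gh) = √(2 × 9.81 × 2.65) = 7.211 m/s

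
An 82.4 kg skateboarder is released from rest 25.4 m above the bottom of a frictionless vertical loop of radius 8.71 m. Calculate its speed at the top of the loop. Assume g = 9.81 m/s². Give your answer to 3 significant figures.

v = 12.5 m/s

Energy conservation: mgh = ½mv_top² + mg(2r)
v_top² = 2g(h − 2r) = 2(9.81)(25.4 − 17.42) = 156.6
v_top = 12.51 m/s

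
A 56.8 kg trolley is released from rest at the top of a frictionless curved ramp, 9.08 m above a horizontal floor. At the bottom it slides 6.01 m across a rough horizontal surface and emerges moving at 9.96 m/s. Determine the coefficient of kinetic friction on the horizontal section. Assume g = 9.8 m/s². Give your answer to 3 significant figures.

μ_k = 0.669

Applying the work–energy principle:
mgh = ½mv² + μ_k m g d
mgh = 5054.3 J; ½mv² = 2817.3 J
W_f = 5054.3 − 2817.3 = 2237 J
μ_k = W_f/(mg·d) = 2237/(556.6 × 6.01) = 0.6687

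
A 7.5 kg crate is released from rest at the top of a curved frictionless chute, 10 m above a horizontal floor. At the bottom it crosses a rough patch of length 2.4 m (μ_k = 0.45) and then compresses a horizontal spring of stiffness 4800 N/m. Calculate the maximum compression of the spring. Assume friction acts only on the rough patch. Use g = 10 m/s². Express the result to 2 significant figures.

x = 0.53 m

Initial energy: E₁ = mgh = (7.5)(10)(10) = 750.00 J
Friction removes W_f = μ_k mg d = (0.45)(7.5)(10)(2.4) = 81.00 J
Energy reaching the spring: E = 750.00 − 81.00 = 669.00 J
At max compression ½kx² = E ⇒ x = √(2E/k) = √(2 × 669.00/4800) = 0.5280 m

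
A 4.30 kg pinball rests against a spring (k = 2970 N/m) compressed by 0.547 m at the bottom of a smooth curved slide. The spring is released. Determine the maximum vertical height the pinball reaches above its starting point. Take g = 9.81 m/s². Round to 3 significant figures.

At maximum height the pinball is at rest, so ½kx² = mgh
h = kx²/(2mg) = (2970)(0.547)²/(2 × 4.30 × 9.81) = 10.53 m

h = 10.5 m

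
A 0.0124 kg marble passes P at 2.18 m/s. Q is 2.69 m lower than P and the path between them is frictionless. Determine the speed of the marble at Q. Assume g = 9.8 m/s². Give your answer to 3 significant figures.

v = 7.58 m/s

Mechanical energy is conserved (no friction): ½mv₀² + mgh = ½mv²
The mass cancels from both sides.
v² = v₀² + 2gh = (2.18)² + 2(9.8)(2.69) = 57.476
v = √57.476 = 7.581 m/s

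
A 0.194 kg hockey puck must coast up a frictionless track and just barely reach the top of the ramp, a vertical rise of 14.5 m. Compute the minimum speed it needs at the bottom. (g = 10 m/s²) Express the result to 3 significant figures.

v = 17.0 m/s

At the top it is momentarily at rest, so all KE converts to PE: ½mv² = mgh
v = √(2gh) = √(2 × 10 × 14.5) = 17.03 m/s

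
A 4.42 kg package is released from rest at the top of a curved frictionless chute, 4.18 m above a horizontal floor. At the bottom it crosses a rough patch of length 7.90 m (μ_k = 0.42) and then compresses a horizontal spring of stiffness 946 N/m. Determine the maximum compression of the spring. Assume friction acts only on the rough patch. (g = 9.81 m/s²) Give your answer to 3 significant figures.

Initial energy: E₁ = mgh = (4.42)(9.81)(4.18) = 181.25 J
Friction removes W_f = μ_k mg d = (0.42)(4.42)(9.81)(7.90) = 143.9 J
Energy reaching the spring: E = 181.25 − 143.9 = 37.376 J
At max compression ½kx² = E ⇒ x = √(2E/k) = √(2 × 37.376/946) = 0.2811 m

x = 0.281 m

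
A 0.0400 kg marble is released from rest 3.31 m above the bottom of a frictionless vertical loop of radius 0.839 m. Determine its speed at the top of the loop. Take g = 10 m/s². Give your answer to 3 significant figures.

Energy conservation: mgh = ½mv_top² + mg(2r)
v_top² = 2g(h − 2r) = 2(10)(3.31 − 1.678) = 32.64
v_top = 5.713 m/s

v = 5.71 m/s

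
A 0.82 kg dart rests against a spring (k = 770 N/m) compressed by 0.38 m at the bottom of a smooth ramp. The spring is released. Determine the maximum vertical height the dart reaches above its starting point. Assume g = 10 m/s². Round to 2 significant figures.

Energy conservation from release to the highest point: ½kx² = mgh
h = kx²/(2mg) = (770)(0.38)²/(2 × 0.82 × 10) = 6.780 m

h = 6.8 m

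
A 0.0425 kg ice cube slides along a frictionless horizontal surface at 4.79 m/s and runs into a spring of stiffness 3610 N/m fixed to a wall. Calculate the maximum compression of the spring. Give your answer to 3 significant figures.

x = 0.0164 m

At max compression the cube is momentarily at rest: ½mv² = ½kx²
x = v√(m/k) = 4.79 × √(0.0425/3610) = 0.01644 m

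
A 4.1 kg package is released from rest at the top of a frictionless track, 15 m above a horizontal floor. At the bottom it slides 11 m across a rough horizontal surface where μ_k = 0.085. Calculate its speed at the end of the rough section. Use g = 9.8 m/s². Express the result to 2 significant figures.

v = 17 m/s

Energy at the top = energy at the end + work done against friction:
mgh = ½mv² + μ_k m g d
W_f = μ_k mg d = (0.085)(4.1)(9.8)(11) = 37.57 J
½mv² = mgh − W_f = 602.70 − 37.57 = 565.13 J
v = √(2 × 565.13/4.1) = 16.60 m/s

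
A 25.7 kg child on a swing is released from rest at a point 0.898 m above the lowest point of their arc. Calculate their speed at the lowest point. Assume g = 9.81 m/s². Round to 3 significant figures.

v = 4.20 m/s

Equating total energy at the two states: mgh = ½mv²
v = √(2gh) = √(2 × 9.81 × 0.898) = √17.619 = 4.197 m/s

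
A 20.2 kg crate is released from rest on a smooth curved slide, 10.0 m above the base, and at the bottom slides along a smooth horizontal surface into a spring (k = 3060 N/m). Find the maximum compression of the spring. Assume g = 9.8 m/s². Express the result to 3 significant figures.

Energy conservation (no friction) from release to max compression: mgh = ½kx²
x = √(2mgh/k) = √(2 × 20.2 × 9.8 × 10.0 / 3060) = 1.137 m

x = 1.14 m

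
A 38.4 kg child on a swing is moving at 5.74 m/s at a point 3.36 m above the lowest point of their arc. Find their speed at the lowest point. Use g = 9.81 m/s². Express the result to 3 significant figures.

v = 9.94 m/s

Equating total energy at the two states: ½mv₀² + mgh = ½mv²
v² = v₀² + 2gh = (5.74)² + 2(9.81)(3.36) = 98.871
v = √98.871 = 9.943 m/s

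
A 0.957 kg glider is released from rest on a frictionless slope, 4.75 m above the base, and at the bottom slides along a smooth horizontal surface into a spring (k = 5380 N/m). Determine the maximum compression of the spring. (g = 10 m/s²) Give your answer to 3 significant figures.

x = 0.130 m

Gravitational PE at the top equals spring PE at max compression: mgh = ½kx²
x = √(2mgh/k) = √(2 × 0.957 × 10 × 4.75 / 5380) = 0.1300 m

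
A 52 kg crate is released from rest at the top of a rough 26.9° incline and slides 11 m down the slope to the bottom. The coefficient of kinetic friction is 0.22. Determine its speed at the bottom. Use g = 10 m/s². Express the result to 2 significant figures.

Energy: mgh = ½mv² + W_f, with h = L sinθ and W_f = μ_k (mg cosθ) L
mgh = mgL sinθ = (52)(10)(11)sin26.9° = 2587.9 J
W_f = μ_k mg cosθ · L = (0.22)(52)(10)cos26.9°·11 = 1122 J
½mv² = 2587.9 − 1122 = 1465.7 J
v = √(2 × 1465.7/52) = 7.508 m/s

v = 7.5 m/s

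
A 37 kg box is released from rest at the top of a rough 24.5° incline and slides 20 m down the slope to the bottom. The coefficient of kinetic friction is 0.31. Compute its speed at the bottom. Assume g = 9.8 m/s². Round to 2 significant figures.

Work–energy: mg(L sinθ) − μ_k(mg cosθ)L = ½mv²
mgh = mgL sinθ = (37)(9.8)(20)sin24.5° = 3007.4 J
W_f = μ_k mg cosθ · L = (0.31)(37)(9.8)cos24.5°·20 = 2046 J
½mv² = 3007.4 − 2046 = 961.65 J
v = √(2 × 961.65/37) = 7.210 m/s

v = 7.2 m/s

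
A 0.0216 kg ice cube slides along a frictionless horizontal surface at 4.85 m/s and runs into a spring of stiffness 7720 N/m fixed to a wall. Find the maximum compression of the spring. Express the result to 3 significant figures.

Conservation of energy between contact and max compression: ½mv² = ½kx²
x = v√(m/k) = 4.85 × √(0.0216/7720) = 0.008113 m

x = 0.00811 m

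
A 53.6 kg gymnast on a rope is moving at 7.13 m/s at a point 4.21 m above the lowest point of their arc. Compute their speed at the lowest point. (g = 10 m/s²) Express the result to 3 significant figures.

v = 11.6 m/s

Mechanical energy is conserved (no friction): ½mv₀² + mgh = ½mv²
v² = v₀² + 2gh = (7.13)² + 2(10)(4.21) = 135.04
v = √135.04 = 11.62 m/s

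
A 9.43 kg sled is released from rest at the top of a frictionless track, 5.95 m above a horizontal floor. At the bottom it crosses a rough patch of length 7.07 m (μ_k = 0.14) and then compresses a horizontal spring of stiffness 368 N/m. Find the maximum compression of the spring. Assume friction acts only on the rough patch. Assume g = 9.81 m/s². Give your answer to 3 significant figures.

x = 1.58 m

Initial energy: E₁ = mgh = (9.43)(9.81)(5.95) = 550.42 J
Friction removes W_f = μ_k mg d = (0.14)(9.43)(9.81)(7.07) = 91.56 J
Energy reaching the spring: E = 550.42 − 91.56 = 458.86 J
At max compression ½kx² = E ⇒ x = √(2E/k) = √(2 × 458.86/368) = 1.579 m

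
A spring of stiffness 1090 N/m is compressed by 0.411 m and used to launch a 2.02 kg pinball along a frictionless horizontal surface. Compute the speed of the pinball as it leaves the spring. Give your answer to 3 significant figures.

v = 9.55 m/s

Spring PE converts entirely to kinetic energy: ½kx² = ½mv²
v = x√(k/m) = 0.411 × √(1090/2.02) = 9.547 m/s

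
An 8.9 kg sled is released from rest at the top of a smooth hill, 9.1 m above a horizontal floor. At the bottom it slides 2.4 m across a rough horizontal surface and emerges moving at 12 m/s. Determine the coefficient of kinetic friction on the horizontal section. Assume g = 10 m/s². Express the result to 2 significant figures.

Applying the work–energy principle:
mgh = ½mv² + μ_k m g d
mgh = 809.90 J; ½mv² = 640.80 J
W_f = 809.90 − 640.80 = 169.1 J
μ_k = W_f/(mg·d) = 169.1/(89.00 × 2.4) = 0.7917

μ_k = 0.79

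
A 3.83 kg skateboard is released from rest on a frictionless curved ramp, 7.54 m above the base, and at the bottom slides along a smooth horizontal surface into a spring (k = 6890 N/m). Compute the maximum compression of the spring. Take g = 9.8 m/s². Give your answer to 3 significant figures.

x = 0.287 m

At max compression the skateboard is momentarily at rest: mgh = ½kx²
x = √(2mgh/k) = √(2 × 3.83 × 9.8 × 7.54 / 6890) = 0.2866 m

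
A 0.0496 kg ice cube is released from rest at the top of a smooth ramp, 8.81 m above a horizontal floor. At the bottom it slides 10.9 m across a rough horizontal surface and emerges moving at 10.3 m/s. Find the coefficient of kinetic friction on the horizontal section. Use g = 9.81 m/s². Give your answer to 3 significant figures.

μ_k = 0.312

Applying the work–energy principle:
mgh = ½mv² + μ_k m g d
mgh = 4.2867 J; ½mv² = 2.6310 J
W_f = 4.2867 − 2.6310 = 1.656 J
μ_k = W_f/(mg·d) = 1.656/(0.4866 × 10.9) = 0.3122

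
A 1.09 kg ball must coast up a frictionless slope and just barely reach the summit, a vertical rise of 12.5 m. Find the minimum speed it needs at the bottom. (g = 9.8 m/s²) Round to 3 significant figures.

v = 15.7 m/s

At the top it is momentarily at rest, so all KE converts to PE: ½mv² = mgh
v = √(2gh) = √(2 × 9.8 × 12.5) = 15.65 m/s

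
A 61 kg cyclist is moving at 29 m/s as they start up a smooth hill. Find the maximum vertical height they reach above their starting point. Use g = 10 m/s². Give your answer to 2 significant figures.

Setting KE at the bottom equal to PE gained: ½mv² = mgh
h = v²/(2g) = 29²/(2 × 10) = 42.05 m

h = 42 m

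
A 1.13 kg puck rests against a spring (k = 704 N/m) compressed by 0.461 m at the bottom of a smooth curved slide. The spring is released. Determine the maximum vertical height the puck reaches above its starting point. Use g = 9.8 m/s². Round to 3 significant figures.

h = 6.76 m

Energy conservation from release to the highest point: ½kx² = mgh
h = kx²/(2mg) = (704)(0.461)²/(2 × 1.13 × 9.8) = 6.755 m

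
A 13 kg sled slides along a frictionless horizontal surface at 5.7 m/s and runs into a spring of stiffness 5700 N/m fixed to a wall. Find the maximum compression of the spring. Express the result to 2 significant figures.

At max compression the sled is momentarily at rest: ½mv² = ½kx²
x = v√(m/k) = 5.7 × √(13/5700) = 0.2722 m

x = 0.27 m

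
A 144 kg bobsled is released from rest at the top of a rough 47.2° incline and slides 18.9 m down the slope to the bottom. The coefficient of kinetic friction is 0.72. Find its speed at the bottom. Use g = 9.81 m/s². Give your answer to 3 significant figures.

Work–energy: mg(L sinθ) − μ_k(mg cosθ)L = ½mv²
mgh = mgL sinθ = (144)(9.81)(18.9)sin47.2° = 19590 J
W_f = μ_k mg cosθ · L = (0.72)(144)(9.81)cos47.2°·18.9 = 13061 J
½mv² = 19590 − 13061 = 6528.7 J
v = √(2 × 6528.7/144) = 9.522 m/s

v = 9.52 m/s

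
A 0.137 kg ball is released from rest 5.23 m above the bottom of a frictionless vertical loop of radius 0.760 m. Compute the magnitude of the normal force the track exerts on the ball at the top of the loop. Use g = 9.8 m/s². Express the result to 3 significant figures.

Energy from release to top (height 2r): mgh = ½mv_top² + mg(2r)
v_top² = 2g(h − 2r) = 2(9.8)(5.23 − 1.520) = 72.716 m²/s²
At the top, both N and weight point toward the centre: N + mg = mv_top²/r
N = m(v_top²/r − g) = 0.137(72.716/0.760 − 9.8) = 11.77 N

N = 11.8 N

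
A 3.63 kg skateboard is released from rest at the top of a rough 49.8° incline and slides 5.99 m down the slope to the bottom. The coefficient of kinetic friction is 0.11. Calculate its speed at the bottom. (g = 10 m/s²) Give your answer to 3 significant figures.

v = 9.11 m/s

Work–energy: mg(L sinθ) − μ_k(mg cosθ)L = ½mv²
mgh = mgL sinθ = (3.63)(10)(5.99)sin49.8° = 166.08 J
W_f = μ_k mg cosθ · L = (0.11)(3.63)(10)cos49.8°·5.99 = 15.44 J
½mv² = 166.08 − 15.44 = 150.64 J
v = √(2 × 150.64/3.63) = 9.110 m/s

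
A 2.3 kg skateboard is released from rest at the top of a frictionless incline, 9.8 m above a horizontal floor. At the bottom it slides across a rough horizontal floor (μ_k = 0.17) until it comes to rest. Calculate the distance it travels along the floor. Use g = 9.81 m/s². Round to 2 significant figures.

d = 58 m

Energy bookkeeping (friction removes W_f = μ_k N d):
At rest all PE has been dissipated by friction: mgh = μ_k m g d
d = h/μ_k = 9.8/0.17 = 57.65 m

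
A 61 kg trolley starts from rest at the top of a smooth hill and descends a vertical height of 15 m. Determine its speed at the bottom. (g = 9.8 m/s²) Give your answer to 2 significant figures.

v = 17 m/s

Equating total energy at the two states: mgh = ½mv²
v = √(2gh) = √(2 × 9.8 × 15) = √294.00 = 17.15 m/s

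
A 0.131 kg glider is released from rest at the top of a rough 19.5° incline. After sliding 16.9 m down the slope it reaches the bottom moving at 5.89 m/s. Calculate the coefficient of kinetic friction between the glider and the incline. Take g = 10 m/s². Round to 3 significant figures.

Energy balance down the incline: mg L sinθ − ½mv² = μ_k (mg cosθ) L
mgL sinθ = 7.3902 J; ½mv² = 2.2723 J
W_f = 7.3902 − 2.2723 = 5.118 J
μ_k = W_f/(mg cosθ · L) = 5.118/(1.235 × 16.9) = 0.2452

μ_k = 0.245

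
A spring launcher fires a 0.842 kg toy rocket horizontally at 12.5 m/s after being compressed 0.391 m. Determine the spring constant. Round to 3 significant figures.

Energy stored in the spring equals the launch KE: ½kx² = ½mv²
k = mv²/x² = (0.842)(12.5)²/(0.391)² = 860.6 N/m

k = 861 N/m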